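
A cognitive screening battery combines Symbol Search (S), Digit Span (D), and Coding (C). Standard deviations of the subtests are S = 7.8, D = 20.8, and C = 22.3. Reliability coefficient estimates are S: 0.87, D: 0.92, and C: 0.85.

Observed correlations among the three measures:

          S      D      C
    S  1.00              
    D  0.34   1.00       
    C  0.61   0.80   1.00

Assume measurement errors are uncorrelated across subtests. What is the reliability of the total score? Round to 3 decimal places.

Var(S+D+C) = 7.8² + 20.8² + 22.3² + 2·[7.8·20.8·0.34 + 7.8·22.3·0.61 + 20.8·22.3·0.80] = 990.77 + 1064.67 = 2055.44.
Under uncorrelated errors the observed covariances equal the true-score covariances, so only the own-variance terms attenuate.
True-score variance = [7.8²·0.87 + 20.8²·0.92 + 22.3²·0.85] + 1064.67 = 873.656 + 1064.67 = 1938.33.
Reliability = 1938.33 / 2055.44 = 0.943.

0.943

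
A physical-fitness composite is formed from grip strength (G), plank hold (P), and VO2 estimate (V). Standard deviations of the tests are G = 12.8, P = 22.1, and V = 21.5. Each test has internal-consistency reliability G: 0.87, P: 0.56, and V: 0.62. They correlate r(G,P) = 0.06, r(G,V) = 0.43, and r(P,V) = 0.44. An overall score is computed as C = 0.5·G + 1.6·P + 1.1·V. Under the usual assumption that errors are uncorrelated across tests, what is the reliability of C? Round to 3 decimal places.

Var(C) = 0.5²·12.8² + 1.6²·22.1² + 1.1²·21.5² + 2·[0.8·12.8·22.1·0.06 + 0.55·12.8·21.5·0.43 + 1.76·22.1·21.5·0.44] = 1850.61 + 893.238 = 2743.85.
Because errors are independent across components, Cov(Tᵢ,Tⱼ) = Cov(Xᵢ,Xⱼ); the off-diagonal part of the true-score variance is the same as above.
True-score variance = [0.5²·12.8²·0.87 + 1.6²·22.1²·0.56 + 1.1²·21.5²·0.62] + 893.238 = 1082.6 + 893.238 = 1975.84.
Reliability = 1975.84 / 2743.85 = 0.720.

0.720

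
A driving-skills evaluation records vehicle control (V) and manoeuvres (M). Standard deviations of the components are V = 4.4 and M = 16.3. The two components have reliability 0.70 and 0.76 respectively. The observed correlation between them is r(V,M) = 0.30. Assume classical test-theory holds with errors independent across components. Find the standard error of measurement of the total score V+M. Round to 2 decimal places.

8.34

Var(total) = 285.05 + 43.032 = 328.082.
True-score variance = 215.476 + 43.032 = 258.508, so reliability = 0.7879.
Error variance = 328.082 − 258.508 = 69.5736; SEM = √69.5736 = 8.34.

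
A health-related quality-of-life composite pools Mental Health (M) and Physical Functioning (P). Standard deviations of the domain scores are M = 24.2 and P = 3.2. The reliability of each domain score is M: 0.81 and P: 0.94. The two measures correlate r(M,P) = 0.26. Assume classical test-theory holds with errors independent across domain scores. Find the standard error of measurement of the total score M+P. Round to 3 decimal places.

10.578

Var(total) = 595.88 + 40.2688 = 636.149.
True-score variance = 483.994 + 40.2688 = 524.263, so reliability = 0.8241.
Error variance = 636.149 − 524.263 = 111.886; SEM = √111.886 = 10.578.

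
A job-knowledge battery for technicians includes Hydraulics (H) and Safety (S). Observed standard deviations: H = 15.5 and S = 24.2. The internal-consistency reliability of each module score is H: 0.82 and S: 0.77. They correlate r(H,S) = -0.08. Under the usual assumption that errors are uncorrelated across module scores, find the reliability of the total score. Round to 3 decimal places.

0.768

Var(H+S) = 15.5² + 24.2² + 2·[15.5·24.2·(-0.08)] = 825.89 − 60.016 = 765.874.
With uncorrelated errors the cross-covariances are all true-score covariance, so they carry over unchanged; only the diagonal terms shrink to ρᵢσᵢ².
True-score variance = [15.5²·0.82 + 24.2²·0.77] − 60.016 = 647.948 − 60.016 = 587.932.
Reliability = 587.932 / 765.874 = 0.768.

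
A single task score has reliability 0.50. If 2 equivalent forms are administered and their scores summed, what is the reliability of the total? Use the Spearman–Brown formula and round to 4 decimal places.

ρ_k = kρ / (1 + (k−1)ρ) = 2·0.50 / (1 + 1·0.50) = 1.000 / 1.500 = 0.6667.

0.6667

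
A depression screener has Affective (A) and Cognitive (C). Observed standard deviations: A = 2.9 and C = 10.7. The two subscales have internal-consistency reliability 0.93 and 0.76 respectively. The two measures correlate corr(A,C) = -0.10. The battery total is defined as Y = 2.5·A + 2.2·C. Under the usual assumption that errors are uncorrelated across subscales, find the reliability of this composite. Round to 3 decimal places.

0.761

Var(Y) = 2.5²·2.9² + 2.2²·10.7² + 2·[5.5·2.9·10.7·(-0.10)] = 606.694 − 34.133 = 572.561.
Because errors are independent across components, Cov(Tᵢ,Tⱼ) = Cov(Xᵢ,Xⱼ); the off-diagonal part of the true-score variance is the same as above.
True-score variance = [2.5²·2.9²·0.93 + 2.2²·10.7²·0.76] − 34.133 = 470.023 − 34.133 = 435.89.
Reliability = 435.89 / 572.561 = 0.761.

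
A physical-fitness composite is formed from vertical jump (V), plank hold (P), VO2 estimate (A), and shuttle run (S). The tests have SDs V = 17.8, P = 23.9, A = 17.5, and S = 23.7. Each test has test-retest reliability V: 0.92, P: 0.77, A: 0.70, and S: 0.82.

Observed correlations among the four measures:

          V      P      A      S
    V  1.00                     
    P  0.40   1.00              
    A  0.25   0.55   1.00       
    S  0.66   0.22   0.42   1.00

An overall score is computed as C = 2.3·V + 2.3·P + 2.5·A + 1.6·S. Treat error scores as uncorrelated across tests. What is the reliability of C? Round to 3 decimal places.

0.906

Var(C) = 2.3²·17.8² + 2.3²·23.9² + 2.5²·17.5² + 1.6²·23.7² + 2·[5.29·17.8·23.9·0.40 + 5.75·17.8·17.5·0.25 + 3.68·17.8·23.7·0.66 + 5.75·23.9·17.5·0.55 + 3.68·23.9·23.7·0.22 + 4·17.5·23.7·0.42] = 8049.77 + 9701.32 = 17751.1.
Because errors are independent across components, Cov(Tᵢ,Tⱼ) = Cov(Xᵢ,Xⱼ); the off-diagonal part of the true-score variance is the same as above.
True-score variance = [2.3²·17.8²·0.92 + 2.3²·23.9²·0.77 + 2.5²·17.5²·0.70 + 1.6²·23.7²·0.82] + 9701.32 = 6387.65 + 9701.32 = 16089.
Reliability = 16089 / 17751.1 = 0.906.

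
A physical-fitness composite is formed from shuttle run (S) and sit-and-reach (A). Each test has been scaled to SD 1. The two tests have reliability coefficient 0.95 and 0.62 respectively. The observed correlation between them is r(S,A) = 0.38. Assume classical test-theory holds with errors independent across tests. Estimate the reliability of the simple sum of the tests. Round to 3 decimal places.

Var(S+A) = 2 + 2·[0.38] = 2 + 0.76 = 2.76.
Under uncorrelated errors the observed covariances equal the true-score covariances, so only the own-variance terms attenuate.
True-score variance = [0.95 + 0.62] + 0.76 = 1.57 + 0.76 = 2.33.
Reliability = 2.33 / 2.76 = 0.844.

0.844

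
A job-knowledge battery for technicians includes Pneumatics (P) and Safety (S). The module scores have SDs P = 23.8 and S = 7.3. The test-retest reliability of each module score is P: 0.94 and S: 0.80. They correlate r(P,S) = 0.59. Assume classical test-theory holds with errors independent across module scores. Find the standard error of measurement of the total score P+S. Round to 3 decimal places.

Var(total) = 619.73 + 205.013 = 824.743.
True-score variance = 575.086 + 205.013 = 780.099, so reliability = 0.9459.
Error variance = 824.743 − 780.099 = 44.6444; SEM = √44.6444 = 6.682.

6.682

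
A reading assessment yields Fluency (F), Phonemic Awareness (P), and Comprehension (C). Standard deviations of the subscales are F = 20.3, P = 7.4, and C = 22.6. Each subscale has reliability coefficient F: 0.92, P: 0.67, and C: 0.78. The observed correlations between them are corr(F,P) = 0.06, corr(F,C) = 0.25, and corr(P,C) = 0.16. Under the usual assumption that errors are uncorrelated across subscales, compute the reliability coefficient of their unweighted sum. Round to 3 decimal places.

Var(F+P+C) = 20.3² + 7.4² + 22.6² + 2·[20.3·7.4·0.06 + 20.3·22.6·0.25 + 7.4·22.6·0.16] = 977.61 + 300.933 = 1278.54.
Because errors are independent across components, Cov(Tᵢ,Tⱼ) = Cov(Xᵢ,Xⱼ); the off-diagonal part of the true-score variance is the same as above.
True-score variance = [20.3²·0.92 + 7.4²·0.67 + 22.6²·0.78] + 300.933 = 814.205 + 300.933 = 1115.14.
Reliability = 1115.14 / 1278.54 = 0.872.

0.872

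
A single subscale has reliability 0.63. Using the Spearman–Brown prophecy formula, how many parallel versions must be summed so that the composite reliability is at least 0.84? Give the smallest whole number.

k ≥ ρ*(1−ρ₁)/(ρ₁(1−ρ*)) = 0.84·0.37 / (0.63·0.16) = 3.083.
Smallest integer k = 4.

4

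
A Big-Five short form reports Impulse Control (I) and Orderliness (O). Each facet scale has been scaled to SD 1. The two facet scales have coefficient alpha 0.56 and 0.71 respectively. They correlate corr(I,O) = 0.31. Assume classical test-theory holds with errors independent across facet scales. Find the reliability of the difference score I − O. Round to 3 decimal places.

Var(I−O) = 1 + 1 − 2·0.31 = 2 − 0.62 = 1.38.
Because errors are independent across components, Cov(Tᵢ,Tⱼ) = Cov(Xᵢ,Xⱼ); the off-diagonal part of the true-score variance is the same as above.
True-score variance = [0.56 + 0.71] − 0.62 = 1.27 − 0.62 = 0.65.
Reliability = 0.65 / 1.38 = 0.471.

0.471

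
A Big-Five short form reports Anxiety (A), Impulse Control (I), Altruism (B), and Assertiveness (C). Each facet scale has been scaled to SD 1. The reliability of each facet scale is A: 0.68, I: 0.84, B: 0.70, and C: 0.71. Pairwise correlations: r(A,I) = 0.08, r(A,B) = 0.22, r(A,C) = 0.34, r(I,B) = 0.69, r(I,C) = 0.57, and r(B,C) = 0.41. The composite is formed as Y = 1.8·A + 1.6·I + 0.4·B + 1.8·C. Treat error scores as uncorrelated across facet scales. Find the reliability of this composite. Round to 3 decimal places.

0.856

Var(Y) = 1.8² + 1.6² + 0.4² + 1.8² + 2·[2.88·0.08 + 0.72·0.22 + 3.24·0.34 + 0.64·0.69 + 2.88·0.57 + 0.72·0.41] = 9.2 + 7.7376 = 16.9376.
Because errors are independent across components, Cov(Tᵢ,Tⱼ) = Cov(Xᵢ,Xⱼ); the off-diagonal part of the true-score variance is the same as above.
True-score variance = [1.8²·0.68 + 1.6²·0.84 + 0.4²·0.70 + 1.8²·0.71] + 7.7376 = 6.766 + 7.7376 = 14.5036.
Reliability = 14.5036 / 16.9376 = 0.856.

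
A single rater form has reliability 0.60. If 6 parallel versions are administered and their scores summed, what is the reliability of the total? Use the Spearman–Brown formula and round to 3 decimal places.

0.900

ρ_k = kρ / (1 + (k−1)ρ) = 6·0.60 / (1 + 5·0.60) = 3.600 / 4.000 = 0.900.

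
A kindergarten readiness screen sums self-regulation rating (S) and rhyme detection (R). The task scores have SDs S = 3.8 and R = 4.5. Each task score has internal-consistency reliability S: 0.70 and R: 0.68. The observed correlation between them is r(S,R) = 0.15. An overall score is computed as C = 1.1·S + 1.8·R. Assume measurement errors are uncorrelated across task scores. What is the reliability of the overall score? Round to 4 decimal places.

0.7186

Var(C) = 1.1²·3.8² + 1.8²·4.5² + 2·[1.98·3.8·4.5·0.15] = 83.0824 + 10.1574 = 93.2398.
With uncorrelated errors the cross-covariances are all true-score covariance, so they carry over unchanged; only the diagonal terms shrink to ρᵢσᵢ².
True-score variance = [1.1²·3.8²·0.70 + 1.8²·4.5²·0.68] + 10.1574 = 56.8455 + 10.1574 = 67.0029.
Reliability = 67.0029 / 93.2398 = 0.7186.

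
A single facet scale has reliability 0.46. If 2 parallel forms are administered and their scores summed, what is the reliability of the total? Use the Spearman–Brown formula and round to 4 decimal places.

ρ_k = kρ / (1 + (k−1)ρ) = 2·0.46 / (1 + 1·0.46) = 0.920 / 1.460 = 0.6301.

0.6301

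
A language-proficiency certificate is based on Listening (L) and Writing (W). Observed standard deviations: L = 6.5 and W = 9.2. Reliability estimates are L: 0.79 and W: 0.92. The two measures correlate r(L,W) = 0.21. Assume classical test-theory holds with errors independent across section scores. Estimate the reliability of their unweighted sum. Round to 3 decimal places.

0.897

Var(L+W) = 6.5² + 9.2² + 2·[6.5·9.2·0.21] = 126.89 + 25.116 = 152.006.
Under uncorrelated errors the observed covariances equal the true-score covariances, so only the own-variance terms attenuate.
True-score variance = [6.5²·0.79 + 9.2²·0.92] + 25.116 = 111.246 + 25.116 = 136.362.
Reliability = 136.362 / 152.006 = 0.897.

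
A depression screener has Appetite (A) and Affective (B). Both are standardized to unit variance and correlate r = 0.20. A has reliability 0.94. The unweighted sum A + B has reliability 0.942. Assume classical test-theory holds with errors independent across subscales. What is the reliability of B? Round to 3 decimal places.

Var(A+B) = 2 + 2·0.20 = 2.400.
True-score variance = ρ_A + ρ_B + 2·0.20, so 0.942 = (0.94 + ρ_B + 0.40) / 2.400.
ρ_B = 0.942·2.400 − 0.94 − 0.40 = 0.921.

0.921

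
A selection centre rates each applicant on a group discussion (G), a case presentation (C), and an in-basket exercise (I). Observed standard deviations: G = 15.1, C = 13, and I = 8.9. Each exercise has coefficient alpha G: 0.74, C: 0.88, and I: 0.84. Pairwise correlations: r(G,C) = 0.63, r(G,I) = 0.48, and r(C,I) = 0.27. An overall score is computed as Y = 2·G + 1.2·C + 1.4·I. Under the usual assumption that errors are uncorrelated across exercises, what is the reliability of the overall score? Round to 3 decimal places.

Var(Y) = 2²·15.1² + 1.2²·13² + 1.4²·8.9² + 2·[2.4·15.1·13·0.63 + 2.8·15.1·8.9·0.48 + 1.68·13·8.9·0.27] = 1310.65 + 1059.81 = 2370.47.
Under uncorrelated errors the observed covariances equal the true-score covariances, so only the own-variance terms attenuate.
True-score variance = [2²·15.1²·0.74 + 1.2²·13²·0.88 + 1.4²·8.9²·0.84] + 1059.81 = 1019.48 + 1059.81 = 2079.29.
Reliability = 2079.29 / 2370.47 = 0.877.

0.877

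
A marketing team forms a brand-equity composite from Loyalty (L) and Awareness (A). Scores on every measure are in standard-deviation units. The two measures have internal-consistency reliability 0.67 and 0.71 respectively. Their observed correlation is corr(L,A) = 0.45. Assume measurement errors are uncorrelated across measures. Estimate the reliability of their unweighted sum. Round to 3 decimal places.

0.786

Var(L+A) = 2 + 2·[0.45] = 2 + 0.9 = 2.9.
Under uncorrelated errors the observed covariances equal the true-score covariances, so only the own-variance terms attenuate.
True-score variance = [0.67 + 0.71] + 0.9 = 1.38 + 0.9 = 2.28.
Reliability = 2.28 / 2.9 = 0.786.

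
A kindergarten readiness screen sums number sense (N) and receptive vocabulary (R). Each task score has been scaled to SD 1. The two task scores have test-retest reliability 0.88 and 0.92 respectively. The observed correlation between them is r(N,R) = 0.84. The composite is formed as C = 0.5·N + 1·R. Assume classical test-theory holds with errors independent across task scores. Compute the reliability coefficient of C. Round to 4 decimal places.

Var(C) = 0.5² + 1 + 2·[0.5·0.84] = 1.25 + 0.84 = 2.09.
Because errors are independent across components, Cov(Tᵢ,Tⱼ) = Cov(Xᵢ,Xⱼ); the off-diagonal part of the true-score variance is the same as above.
True-score variance = [0.5²·0.88 + 0.92] + 0.84 = 1.14 + 0.84 = 1.98.
Reliability = 1.98 / 2.09 = 0.9474.

0.9474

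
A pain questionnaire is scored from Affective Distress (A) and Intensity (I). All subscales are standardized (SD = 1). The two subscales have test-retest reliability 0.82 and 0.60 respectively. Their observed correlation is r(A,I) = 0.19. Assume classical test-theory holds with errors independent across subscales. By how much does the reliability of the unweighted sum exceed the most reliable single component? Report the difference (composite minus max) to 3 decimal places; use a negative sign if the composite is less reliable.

-0.064

Var(sum) = 2 + 0.38 = 2.38; true-score variance = 1.42 + 0.38 = 1.8; composite reliability = 0.7563.
Max component reliability = 0.8200.
Difference = 0.7563 − 0.8200 = -0.064.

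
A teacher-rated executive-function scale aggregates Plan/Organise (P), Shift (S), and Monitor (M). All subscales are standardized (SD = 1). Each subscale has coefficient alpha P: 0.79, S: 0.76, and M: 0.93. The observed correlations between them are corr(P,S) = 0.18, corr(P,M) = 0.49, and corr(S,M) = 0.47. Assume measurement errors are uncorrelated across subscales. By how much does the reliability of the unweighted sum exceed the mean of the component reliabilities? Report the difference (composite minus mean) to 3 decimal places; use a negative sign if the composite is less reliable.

Var(sum) = 3 + 2.28 = 5.28; true-score variance = 2.48 + 2.28 = 4.76; composite reliability = 0.9015.
Mean component reliability = 0.8267.
Difference = 0.9015 − 0.8267 = 0.075.

0.075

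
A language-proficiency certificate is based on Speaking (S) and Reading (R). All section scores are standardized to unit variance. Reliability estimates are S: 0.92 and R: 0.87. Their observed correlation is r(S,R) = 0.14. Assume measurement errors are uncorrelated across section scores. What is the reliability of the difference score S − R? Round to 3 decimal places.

Var(S−R) = 1 + 1 − 2·0.14 = 2 − 0.28 = 1.72.
Because errors are independent across components, Cov(Tᵢ,Tⱼ) = Cov(Xᵢ,Xⱼ); the off-diagonal part of the true-score variance is the same as above.
True-score variance = [0.92 + 0.87] − 0.28 = 1.79 − 0.28 = 1.51.
Reliability = 1.51 / 1.72 = 0.878.

0.878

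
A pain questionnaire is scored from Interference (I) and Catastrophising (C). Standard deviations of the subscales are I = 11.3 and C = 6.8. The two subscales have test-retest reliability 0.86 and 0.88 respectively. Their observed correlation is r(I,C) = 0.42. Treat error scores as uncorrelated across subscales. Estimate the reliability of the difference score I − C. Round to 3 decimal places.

Var(I−C) = 11.3² + 6.8² − 2·11.3·6.8·0.42 = 173.93 − 64.5456 = 109.384.
Under uncorrelated errors the observed covariances equal the true-score covariances, so only the own-variance terms attenuate.
True-score variance = [11.3²·0.86 + 6.8²·0.88] − 64.5456 = 150.505 − 64.5456 = 85.959.
Reliability = 85.959 / 109.384 = 0.786.

0.786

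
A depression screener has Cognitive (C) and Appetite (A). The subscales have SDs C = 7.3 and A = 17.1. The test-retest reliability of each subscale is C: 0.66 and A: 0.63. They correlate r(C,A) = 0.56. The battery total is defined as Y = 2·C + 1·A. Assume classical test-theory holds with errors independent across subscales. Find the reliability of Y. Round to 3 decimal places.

Var(Y) = 2²·7.3² + 17.1² + 2·[2·7.3·17.1·0.56] = 505.57 + 279.619 = 785.189.
With uncorrelated errors the cross-covariances are all true-score covariance, so they carry over unchanged; only the diagonal terms shrink to ρᵢσᵢ².
True-score variance = [2²·7.3²·0.66 + 17.1²·0.63] + 279.619 = 324.904 + 279.619 = 604.523.
Reliability = 604.523 / 785.189 = 0.770.

0.770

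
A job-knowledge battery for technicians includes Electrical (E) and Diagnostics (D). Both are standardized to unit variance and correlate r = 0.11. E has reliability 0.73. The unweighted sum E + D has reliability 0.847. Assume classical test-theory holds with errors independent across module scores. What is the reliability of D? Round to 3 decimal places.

Var(E+D) = 2 + 2·0.11 = 2.220.
True-score variance = ρ_E + ρ_D + 2·0.11, so 0.847 = (0.73 + ρ_D + 0.22) / 2.220.
ρ_D = 0.847·2.220 − 0.73 − 0.22 = 0.930.

0.930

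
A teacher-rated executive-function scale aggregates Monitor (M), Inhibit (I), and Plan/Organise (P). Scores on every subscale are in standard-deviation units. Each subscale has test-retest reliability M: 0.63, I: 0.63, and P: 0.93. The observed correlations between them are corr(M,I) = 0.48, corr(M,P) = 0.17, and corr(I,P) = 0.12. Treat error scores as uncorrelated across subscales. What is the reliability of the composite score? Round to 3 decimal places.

Var(M+I+P) = 3 + 2·[0.48 + 0.17 + 0.12] = 3 + 1.54 = 4.54.
Because errors are independent across components, Cov(Tᵢ,Tⱼ) = Cov(Xᵢ,Xⱼ); the off-diagonal part of the true-score variance is the same as above.
True-score variance = [0.63 + 0.63 + 0.93] + 1.54 = 2.19 + 1.54 = 3.73.
Reliability = 3.73 / 4.54 = 0.822.

0.822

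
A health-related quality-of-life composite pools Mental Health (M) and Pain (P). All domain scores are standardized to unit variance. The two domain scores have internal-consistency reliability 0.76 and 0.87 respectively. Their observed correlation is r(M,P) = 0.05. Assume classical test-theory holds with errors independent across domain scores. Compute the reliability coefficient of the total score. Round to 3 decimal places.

0.824

Var(M+P) = 2 + 2·[0.05] = 2 + 0.1 = 2.1.
Because errors are independent across components, Cov(Tᵢ,Tⱼ) = Cov(Xᵢ,Xⱼ); the off-diagonal part of the true-score variance is the same as above.
True-score variance = [0.76 + 0.87] + 0.1 = 1.63 + 0.1 = 1.73.
Reliability = 1.73 / 2.1 = 0.824.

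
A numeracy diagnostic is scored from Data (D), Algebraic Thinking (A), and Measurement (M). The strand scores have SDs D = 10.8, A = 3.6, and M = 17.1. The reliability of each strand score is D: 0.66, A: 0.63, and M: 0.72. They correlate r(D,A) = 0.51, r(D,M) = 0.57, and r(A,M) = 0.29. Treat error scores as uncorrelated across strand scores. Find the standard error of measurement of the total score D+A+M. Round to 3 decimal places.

11.240

Var(total) = 422.01 + 285.898 = 707.908.
True-score variance = 295.682 + 285.898 = 581.58, so reliability = 0.8215.
Error variance = 707.908 − 581.58 = 126.328; SEM = √126.328 = 11.240.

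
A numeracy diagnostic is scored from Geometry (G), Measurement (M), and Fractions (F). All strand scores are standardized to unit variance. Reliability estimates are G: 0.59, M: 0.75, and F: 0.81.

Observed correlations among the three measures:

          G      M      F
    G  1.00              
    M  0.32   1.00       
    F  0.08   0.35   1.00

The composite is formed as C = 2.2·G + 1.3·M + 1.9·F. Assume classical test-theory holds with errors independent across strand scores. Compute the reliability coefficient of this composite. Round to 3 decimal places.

0.785

Var(C) = 2.2² + 1.3² + 1.9² + 2·[2.86·0.32 + 4.18·0.08 + 2.47·0.35] = 10.14 + 4.2282 = 14.3682.
Because errors are independent across components, Cov(Tᵢ,Tⱼ) = Cov(Xᵢ,Xⱼ); the off-diagonal part of the true-score variance is the same as above.
True-score variance = [2.2²·0.59 + 1.3²·0.75 + 1.9²·0.81] + 4.2282 = 7.0472 + 4.2282 = 11.2754.
Reliability = 11.2754 / 14.3682 = 0.785.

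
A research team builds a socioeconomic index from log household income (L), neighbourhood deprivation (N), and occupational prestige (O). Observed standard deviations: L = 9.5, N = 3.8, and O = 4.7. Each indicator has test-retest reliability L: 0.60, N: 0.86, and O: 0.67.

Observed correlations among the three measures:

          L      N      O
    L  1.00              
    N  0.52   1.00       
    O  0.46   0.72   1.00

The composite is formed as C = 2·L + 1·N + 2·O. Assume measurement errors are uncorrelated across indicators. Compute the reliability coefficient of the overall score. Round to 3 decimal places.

Var(C) = 2²·9.5² + 3.8² + 2²·4.7² + 2·[2·9.5·3.8·0.52 + 4·9.5·4.7·0.46 + 2·3.8·4.7·0.72] = 463.8 + 290.837 = 754.637.
Because errors are independent across components, Cov(Tᵢ,Tⱼ) = Cov(Xᵢ,Xⱼ); the off-diagonal part of the true-score variance is the same as above.
True-score variance = [2²·9.5²·0.60 + 3.8²·0.86 + 2²·4.7²·0.67] + 290.837 = 288.22 + 290.837 = 579.056.
Reliability = 579.056 / 754.637 = 0.767.

0.767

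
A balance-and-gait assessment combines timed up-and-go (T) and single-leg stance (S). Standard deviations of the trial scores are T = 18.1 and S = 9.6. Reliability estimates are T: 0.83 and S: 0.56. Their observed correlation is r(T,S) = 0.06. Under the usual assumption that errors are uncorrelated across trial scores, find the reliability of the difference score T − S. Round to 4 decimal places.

0.7587

Var(T−S) = 18.1² + 9.6² − 2·18.1·9.6·0.06 = 419.77 − 20.8512 = 398.919.
With uncorrelated errors the cross-covariances are all true-score covariance, so they carry over unchanged; only the diagonal terms shrink to ρᵢσᵢ².
True-score variance = [18.1²·0.83 + 9.6²·0.56] − 20.8512 = 323.526 − 20.8512 = 302.675.
Reliability = 302.675 / 398.919 = 0.7587.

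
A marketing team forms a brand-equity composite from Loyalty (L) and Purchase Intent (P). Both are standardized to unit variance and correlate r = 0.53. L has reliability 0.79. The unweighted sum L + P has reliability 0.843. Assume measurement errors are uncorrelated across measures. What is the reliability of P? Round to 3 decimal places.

Var(L+P) = 2 + 2·0.53 = 3.060.
True-score variance = ρ_L + ρ_P + 2·0.53, so 0.843 = (0.79 + ρ_P + 1.06) / 3.060.
ρ_P = 0.843·3.060 − 0.79 − 1.06 = 0.730.

0.730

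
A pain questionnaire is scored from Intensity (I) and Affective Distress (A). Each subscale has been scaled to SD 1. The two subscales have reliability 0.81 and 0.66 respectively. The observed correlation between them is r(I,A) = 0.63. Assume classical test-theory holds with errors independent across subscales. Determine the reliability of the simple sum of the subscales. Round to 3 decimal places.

Var(I+A) = 2 + 2·[0.63] = 2 + 1.26 = 3.26.
Under uncorrelated errors the observed covariances equal the true-score covariances, so only the own-variance terms attenuate.
True-score variance = [0.81 + 0.66] + 1.26 = 1.47 + 1.26 = 2.73.
Reliability = 2.73 / 3.26 = 0.837.

0.837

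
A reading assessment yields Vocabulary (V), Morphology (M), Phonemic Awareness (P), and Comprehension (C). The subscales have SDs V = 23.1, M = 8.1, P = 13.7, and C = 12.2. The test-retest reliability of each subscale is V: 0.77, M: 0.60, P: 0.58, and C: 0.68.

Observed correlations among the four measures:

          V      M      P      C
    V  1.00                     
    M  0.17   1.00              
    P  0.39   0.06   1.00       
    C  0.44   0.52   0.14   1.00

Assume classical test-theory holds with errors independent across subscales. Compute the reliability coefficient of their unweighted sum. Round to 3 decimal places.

Var(V+M+P+C) = 23.1² + 8.1² + 13.7² + 12.2² + 2·[23.1·8.1·0.17 + 23.1·13.7·0.39 + 23.1·12.2·0.44 + 8.1·13.7·0.06 + 8.1·12.2·0.52 + 13.7·12.2·0.14] = 935.75 + 721.354 = 1657.1.
With uncorrelated errors the cross-covariances are all true-score covariance, so they carry over unchanged; only the diagonal terms shrink to ρᵢσᵢ².
True-score variance = [23.1²·0.77 + 8.1²·0.60 + 13.7²·0.58 + 12.2²·0.68] + 721.354 = 660.317 + 721.354 = 1381.67.
Reliability = 1381.67 / 1657.1 = 0.834.

0.834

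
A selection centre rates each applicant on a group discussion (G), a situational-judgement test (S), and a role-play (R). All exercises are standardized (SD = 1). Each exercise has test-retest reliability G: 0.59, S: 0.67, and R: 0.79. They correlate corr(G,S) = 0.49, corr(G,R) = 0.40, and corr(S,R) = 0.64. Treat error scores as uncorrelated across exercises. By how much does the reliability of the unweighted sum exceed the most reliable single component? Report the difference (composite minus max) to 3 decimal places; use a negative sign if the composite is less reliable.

0.053

Var(sum) = 3 + 3.06 = 6.06; true-score variance = 2.05 + 3.06 = 5.11; composite reliability = 0.8432.
Max component reliability = 0.7900.
Difference = 0.8432 − 0.7900 = 0.053.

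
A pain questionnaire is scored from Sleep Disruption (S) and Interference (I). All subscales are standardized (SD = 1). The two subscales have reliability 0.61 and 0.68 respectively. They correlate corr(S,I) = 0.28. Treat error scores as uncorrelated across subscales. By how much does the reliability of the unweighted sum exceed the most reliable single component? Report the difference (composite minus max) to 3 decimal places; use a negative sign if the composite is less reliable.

0.043

Var(sum) = 2 + 0.56 = 2.56; true-score variance = 1.29 + 0.56 = 1.85; composite reliability = 0.7227.
Max component reliability = 0.6800.
Difference = 0.7227 − 0.6800 = 0.043.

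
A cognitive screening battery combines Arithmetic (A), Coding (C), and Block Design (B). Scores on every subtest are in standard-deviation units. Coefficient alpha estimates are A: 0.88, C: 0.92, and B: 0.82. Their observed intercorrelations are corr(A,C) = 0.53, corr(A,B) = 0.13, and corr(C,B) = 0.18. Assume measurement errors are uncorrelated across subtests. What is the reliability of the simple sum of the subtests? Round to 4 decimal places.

Var(A+C+B) = 3 + 2·[0.53 + 0.13 + 0.18] = 3 + 1.68 = 4.68.
Under uncorrelated errors the observed covariances equal the true-score covariances, so only the own-variance terms attenuate.
True-score variance = [0.88 + 0.92 + 0.82] + 1.68 = 2.62 + 1.68 = 4.3.
Reliability = 4.3 / 4.68 = 0.9188.

0.9188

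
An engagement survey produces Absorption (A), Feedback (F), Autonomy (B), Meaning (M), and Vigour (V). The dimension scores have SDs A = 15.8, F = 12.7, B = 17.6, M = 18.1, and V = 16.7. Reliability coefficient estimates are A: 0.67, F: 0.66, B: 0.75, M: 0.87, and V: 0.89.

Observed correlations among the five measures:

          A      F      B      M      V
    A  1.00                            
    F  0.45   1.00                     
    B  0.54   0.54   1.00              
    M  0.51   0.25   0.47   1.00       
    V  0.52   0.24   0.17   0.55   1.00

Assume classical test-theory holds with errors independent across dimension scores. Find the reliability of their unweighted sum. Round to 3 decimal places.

Var(A+F+B+M+V) = 15.8² + 12.7² + 17.6² + 18.1² + 16.7² + 2·[15.8·12.7·0.45 + 15.8·17.6·0.54 + 15.8·18.1·0.51 + 15.8·16.7·0.52 + 12.7·17.6·0.54 + 12.7·18.1·0.25 + 12.7·16.7·0.24 + 17.6·18.1·0.47 + 17.6·16.7·0.17 + 18.1·16.7·0.55] = 1327.19 + 2237.05 = 3564.24.
With uncorrelated errors the cross-covariances are all true-score covariance, so they carry over unchanged; only the diagonal terms shrink to ρᵢσᵢ².
True-score variance = [15.8²·0.67 + 12.7²·0.66 + 17.6²·0.75 + 18.1²·0.87 + 16.7²·0.89] + 2237.05 = 1039.26 + 2237.05 = 3276.31.
Reliability = 3276.31 / 3564.24 = 0.919.

0.919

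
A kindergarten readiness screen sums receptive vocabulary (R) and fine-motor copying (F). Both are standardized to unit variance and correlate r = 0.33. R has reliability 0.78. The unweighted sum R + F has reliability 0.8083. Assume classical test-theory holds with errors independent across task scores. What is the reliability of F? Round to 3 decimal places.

Var(R+F) = 2 + 2·0.33 = 2.660.
True-score variance = ρ_R + ρ_F + 2·0.33, so 0.8083 = (0.78 + ρ_F + 0.66) / 2.660.
ρ_F = 0.8083·2.660 − 0.78 − 0.66 = 0.710.

0.710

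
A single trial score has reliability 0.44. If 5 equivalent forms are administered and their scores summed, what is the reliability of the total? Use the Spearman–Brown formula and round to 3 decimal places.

0.797

ρ_k = kρ / (1 + (k−1)ρ) = 5·0.44 / (1 + 4·0.44) = 2.200 / 2.760 = 0.797.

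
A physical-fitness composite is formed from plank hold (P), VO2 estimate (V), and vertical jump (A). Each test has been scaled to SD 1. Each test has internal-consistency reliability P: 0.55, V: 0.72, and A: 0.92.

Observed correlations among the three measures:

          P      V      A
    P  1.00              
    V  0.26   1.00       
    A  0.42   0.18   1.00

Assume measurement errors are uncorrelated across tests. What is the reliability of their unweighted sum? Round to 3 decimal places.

0.828

Var(P+V+A) = 3 + 2·[0.26 + 0.42 + 0.18] = 3 + 1.72 = 4.72.
Under uncorrelated errors the observed covariances equal the true-score covariances, so only the own-variance terms attenuate.
True-score variance = [0.55 + 0.72 + 0.92] + 1.72 = 2.19 + 1.72 = 3.91.
Reliability = 3.91 / 4.72 = 0.828.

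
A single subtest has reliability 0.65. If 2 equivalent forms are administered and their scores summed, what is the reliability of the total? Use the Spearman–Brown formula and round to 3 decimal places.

ρ_k = kρ / (1 + (k−1)ρ) = 2·0.65 / (1 + 1·0.65) = 1.300 / 1.650 = 0.788.

0.788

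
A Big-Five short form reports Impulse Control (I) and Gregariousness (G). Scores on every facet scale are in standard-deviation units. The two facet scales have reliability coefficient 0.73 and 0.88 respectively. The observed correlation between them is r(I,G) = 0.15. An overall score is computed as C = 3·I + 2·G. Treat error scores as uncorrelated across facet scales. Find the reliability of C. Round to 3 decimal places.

0.803

Var(C) = 3² + 2² + 2·[6·0.15] = 13 + 1.8 = 14.8.
Because errors are independent across components, Cov(Tᵢ,Tⱼ) = Cov(Xᵢ,Xⱼ); the off-diagonal part of the true-score variance is the same as above.
True-score variance = [3²·0.73 + 2²·0.88] + 1.8 = 10.09 + 1.8 = 11.89.
Reliability = 11.89 / 14.8 = 0.803.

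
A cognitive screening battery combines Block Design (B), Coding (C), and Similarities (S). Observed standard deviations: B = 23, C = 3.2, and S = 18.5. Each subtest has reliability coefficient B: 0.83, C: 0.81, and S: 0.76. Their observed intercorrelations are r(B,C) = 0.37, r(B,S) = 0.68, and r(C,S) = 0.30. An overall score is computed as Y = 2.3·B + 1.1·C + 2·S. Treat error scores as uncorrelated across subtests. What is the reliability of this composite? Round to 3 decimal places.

0.886

Var(Y) = 2.3²·23² + 1.1²·3.2² + 2²·18.5² + 2·[2.53·23·3.2·0.37 + 4.6·23·18.5·0.68 + 2.2·3.2·18.5·0.30] = 4179.8 + 2877.87 = 7057.67.
Under uncorrelated errors the observed covariances equal the true-score covariances, so only the own-variance terms attenuate.
True-score variance = [2.3²·23²·0.83 + 1.1²·3.2²·0.81 + 2²·18.5²·0.76] + 2877.87 = 3373.16 + 2877.87 = 6251.02.
Reliability = 6251.02 / 7057.67 = 0.886.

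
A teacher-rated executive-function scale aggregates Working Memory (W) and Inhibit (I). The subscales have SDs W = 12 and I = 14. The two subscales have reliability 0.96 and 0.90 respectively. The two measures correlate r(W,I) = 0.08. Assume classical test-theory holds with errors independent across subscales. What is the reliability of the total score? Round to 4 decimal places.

Var(W+I) = 12² + 14² + 2·[12·14·0.08] = 340 + 26.88 = 366.88.
Because errors are independent across components, Cov(Tᵢ,Tⱼ) = Cov(Xᵢ,Xⱼ); the off-diagonal part of the true-score variance is the same as above.
True-score variance = [12²·0.96 + 14²·0.90] + 26.88 = 314.64 + 26.88 = 341.52.
Reliability = 341.52 / 366.88 = 0.9309.

0.9309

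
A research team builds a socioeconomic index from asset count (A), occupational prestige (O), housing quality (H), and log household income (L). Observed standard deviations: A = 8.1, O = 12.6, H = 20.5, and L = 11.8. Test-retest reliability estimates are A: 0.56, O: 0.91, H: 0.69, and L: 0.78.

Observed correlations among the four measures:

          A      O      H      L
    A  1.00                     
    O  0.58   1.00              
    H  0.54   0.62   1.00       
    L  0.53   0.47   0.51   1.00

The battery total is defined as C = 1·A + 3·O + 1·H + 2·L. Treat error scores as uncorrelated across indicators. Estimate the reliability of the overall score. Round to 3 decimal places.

Var(C) = 8.1² + 3²·12.6² + 20.5² + 2²·11.8² + 2·[3·8.1·12.6·0.58 + 8.1·20.5·0.54 + 2·8.1·11.8·0.53 + 3·12.6·20.5·0.62 + 6·12.6·11.8·0.47 + 2·20.5·11.8·0.51] = 2471.66 + 3030.04 = 5501.7.
With uncorrelated errors the cross-covariances are all true-score covariance, so they carry over unchanged; only the diagonal terms shrink to ρᵢσᵢ².
True-score variance = [8.1²·0.56 + 3²·12.6²·0.91 + 20.5²·0.69 + 2²·11.8²·0.78] + 3030.04 = 2061.39 + 3030.04 = 5091.43.
Reliability = 5091.43 / 5501.7 = 0.925.

0.925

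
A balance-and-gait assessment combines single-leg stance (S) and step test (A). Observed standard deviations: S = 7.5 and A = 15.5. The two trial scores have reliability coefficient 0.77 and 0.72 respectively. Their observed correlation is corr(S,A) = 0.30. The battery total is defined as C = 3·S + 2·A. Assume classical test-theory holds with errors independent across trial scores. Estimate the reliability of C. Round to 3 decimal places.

0.796

Var(C) = 3²·7.5² + 2²·15.5² + 2·[6·7.5·15.5·0.30] = 1467.25 + 418.5 = 1885.75.
Under uncorrelated errors the observed covariances equal the true-score covariances, so only the own-variance terms attenuate.
True-score variance = [3²·7.5²·0.77 + 2²·15.5²·0.72] + 418.5 = 1081.73 + 418.5 = 1500.23.
Reliability = 1500.23 / 1885.75 = 0.796.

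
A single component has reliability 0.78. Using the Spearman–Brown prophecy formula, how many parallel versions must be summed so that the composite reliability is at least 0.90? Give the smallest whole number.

3

k ≥ ρ*(1−ρ₁)/(ρ₁(1−ρ*)) = 0.90·0.22 / (0.78·0.10) = 2.538.
Smallest integer k = 3.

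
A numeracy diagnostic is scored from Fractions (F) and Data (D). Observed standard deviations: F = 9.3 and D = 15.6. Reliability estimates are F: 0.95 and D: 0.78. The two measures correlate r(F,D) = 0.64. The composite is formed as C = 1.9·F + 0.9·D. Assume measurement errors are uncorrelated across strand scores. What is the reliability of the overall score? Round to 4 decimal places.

Var(C) = 1.9²·9.3² + 0.9²·15.6² + 2·[1.71·9.3·15.6·0.64] = 509.351 + 317.551 = 826.902.
With uncorrelated errors the cross-covariances are all true-score covariance, so they carry over unchanged; only the diagonal terms shrink to ρᵢσᵢ².
True-score variance = [1.9²·9.3²·0.95 + 0.9²·15.6²·0.78] + 317.551 = 450.372 + 317.551 = 767.923.
Reliability = 767.923 / 826.902 = 0.9287.

0.9287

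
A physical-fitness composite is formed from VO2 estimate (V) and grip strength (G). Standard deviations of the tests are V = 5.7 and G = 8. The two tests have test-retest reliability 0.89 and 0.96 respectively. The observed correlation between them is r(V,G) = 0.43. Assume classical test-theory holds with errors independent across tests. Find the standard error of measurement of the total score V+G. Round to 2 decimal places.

Var(total) = 96.49 + 39.216 = 135.706.
True-score variance = 90.3561 + 39.216 = 129.572, so reliability = 0.9548.
Error variance = 135.706 − 129.572 = 6.1339; SEM = √6.1339 = 2.48.

2.48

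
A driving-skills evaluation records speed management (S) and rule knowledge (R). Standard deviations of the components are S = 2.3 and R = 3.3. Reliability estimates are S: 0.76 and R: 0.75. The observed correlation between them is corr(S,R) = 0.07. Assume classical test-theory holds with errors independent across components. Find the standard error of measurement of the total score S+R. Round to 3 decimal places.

1.998

Var(total) = 16.18 + 1.0626 = 17.2426.
True-score variance = 12.1879 + 1.0626 = 13.2505, so reliability = 0.7685.
Error variance = 17.2426 − 13.2505 = 3.9921; SEM = √3.9921 = 1.998.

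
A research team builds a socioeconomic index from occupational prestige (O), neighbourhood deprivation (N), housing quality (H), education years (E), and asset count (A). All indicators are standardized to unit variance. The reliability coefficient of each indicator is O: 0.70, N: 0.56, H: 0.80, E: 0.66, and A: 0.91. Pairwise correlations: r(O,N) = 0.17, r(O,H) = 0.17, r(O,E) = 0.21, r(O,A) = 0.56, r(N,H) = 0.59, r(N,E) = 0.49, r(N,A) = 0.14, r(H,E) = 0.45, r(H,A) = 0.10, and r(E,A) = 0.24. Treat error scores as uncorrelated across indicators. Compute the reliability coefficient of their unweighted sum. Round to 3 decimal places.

Var(O+N+H+E+A) = 5 + 2·[0.17 + 0.17 + 0.21 + 0.56 + 0.59 + 0.49 + 0.14 + 0.45 + 0.10 + 0.24] = 5 + 6.24 = 11.24.
With uncorrelated errors the cross-covariances are all true-score covariance, so they carry over unchanged; only the diagonal terms shrink to ρᵢσᵢ².
True-score variance = [0.70 + 0.56 + 0.80 + 0.66 + 0.91] + 6.24 = 3.63 + 6.24 = 9.87.
Reliability = 9.87 / 11.24 = 0.878.

0.878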